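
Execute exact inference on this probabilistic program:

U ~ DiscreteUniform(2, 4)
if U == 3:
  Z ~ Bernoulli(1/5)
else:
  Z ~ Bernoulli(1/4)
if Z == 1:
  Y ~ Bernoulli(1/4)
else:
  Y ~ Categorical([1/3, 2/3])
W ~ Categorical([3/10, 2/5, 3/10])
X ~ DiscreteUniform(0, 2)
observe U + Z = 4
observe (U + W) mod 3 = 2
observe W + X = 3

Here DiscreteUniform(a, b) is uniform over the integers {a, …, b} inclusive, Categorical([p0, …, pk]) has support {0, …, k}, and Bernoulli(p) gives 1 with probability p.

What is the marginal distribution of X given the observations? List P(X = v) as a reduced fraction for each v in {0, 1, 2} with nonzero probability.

P(X=1) = 1/6, P(X=2) = 5/6

Enumerate traces; 4 have nonzero weight after conditioning:
  (U=3, Z=1, Y=0, W=2, X=1) weight 1/200
  (U=3, Z=1, Y=1, W=2, X=1) weight 1/600
  (U=4, Z=0, Y=0, W=1, X=2) weight 1/90
  (U=4, Z=0, Y=1, W=1, X=2) weight 1/45
Group by X:
  weight(X=1) = 1/150
  weight(X=2) = 1/30
Total weight = 1/150 + 1/30 = 1/25
P(X=1 | obs) = 1/150 / 1/25 = 1/6
P(X=2 | obs) = 1/30 / 1/25 = 5/6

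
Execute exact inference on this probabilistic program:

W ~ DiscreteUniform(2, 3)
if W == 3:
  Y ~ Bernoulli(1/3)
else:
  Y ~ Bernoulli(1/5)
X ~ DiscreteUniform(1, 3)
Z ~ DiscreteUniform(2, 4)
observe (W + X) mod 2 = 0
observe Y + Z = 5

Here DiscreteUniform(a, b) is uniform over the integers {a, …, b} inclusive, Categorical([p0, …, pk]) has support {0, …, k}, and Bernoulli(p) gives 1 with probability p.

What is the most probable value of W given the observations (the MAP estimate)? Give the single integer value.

argmax_v P(W = v | obs) = 3

Enumerate traces; 3 have nonzero weight after conditioning:
  (W=2, Y=1, X=2, Z=4) weight 1/90
  (W=3, Y=1, X=1, Z=4) weight 1/54
  (W=3, Y=1, X=3, Z=4) weight 1/54
Group by W:
  weight(W=2) = 1/90
  weight(W=3) = 1/27
Total weight = 1/90 + 1/27 = 13/270
P(W=2 | obs) = 1/90 / 13/270 = 3/13
P(W=3 | obs) = 1/27 / 13/270 = 10/13
argmax = 3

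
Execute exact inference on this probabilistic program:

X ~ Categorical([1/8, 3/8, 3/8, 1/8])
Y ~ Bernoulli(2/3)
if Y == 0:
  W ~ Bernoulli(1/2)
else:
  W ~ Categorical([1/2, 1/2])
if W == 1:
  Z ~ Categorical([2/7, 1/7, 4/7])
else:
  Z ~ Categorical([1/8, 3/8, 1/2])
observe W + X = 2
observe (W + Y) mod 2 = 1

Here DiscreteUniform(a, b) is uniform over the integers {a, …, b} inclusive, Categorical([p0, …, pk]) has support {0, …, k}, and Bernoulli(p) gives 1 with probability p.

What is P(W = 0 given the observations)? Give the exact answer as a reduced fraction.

Enumerate traces; 6 have nonzero weight after conditioning:
  (X=1, Y=0, W=1, Z=0) weight 1/56
  (X=1, Y=0, W=1, Z=1) weight 1/112
  (X=1, Y=0, W=1, Z=2) weight 1/28
  (X=2, Y=1, W=0, Z=0) weight 1/64
  (X=2, Y=1, W=0, Z=1) weight 3/64
  (X=2, Y=1, W=0, Z=2) weight 1/16
Group by W:
  weight(W=0) = 1/8
  weight(W=1) = 1/16
Total weight = 1/8 + 1/16 = 3/16
P(W=0 | obs) = 1/8 / 3/16 = 2/3
P(W=1 | obs) = 1/16 / 3/16 = 1/3

P(W = 0 | obs) = 2/3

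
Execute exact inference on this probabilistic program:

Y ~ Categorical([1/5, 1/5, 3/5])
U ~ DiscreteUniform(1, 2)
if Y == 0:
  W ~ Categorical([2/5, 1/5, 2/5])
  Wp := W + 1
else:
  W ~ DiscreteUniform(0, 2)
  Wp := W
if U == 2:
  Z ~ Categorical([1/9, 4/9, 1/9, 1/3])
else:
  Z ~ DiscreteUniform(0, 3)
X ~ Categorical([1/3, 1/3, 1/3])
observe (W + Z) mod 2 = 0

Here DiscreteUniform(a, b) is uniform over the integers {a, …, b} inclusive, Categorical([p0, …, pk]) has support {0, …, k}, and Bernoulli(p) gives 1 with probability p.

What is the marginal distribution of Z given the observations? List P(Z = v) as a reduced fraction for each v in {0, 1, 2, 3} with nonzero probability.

Enumerate traces; 108 have nonzero weight after conditioning:
  (Y=0, U=1, W=0, Z=0, X=0) weight 1/300
  (Y=0, U=1, W=0, Z=0, X=1) weight 1/300
  (Y=0, U=1, W=0, Z=0, X=2) weight 1/300
  (Y=0, U=1, W=0, Z=2, X=0) weight 1/300
  (Y=0, U=1, W=0, Z=2, X=1) weight 1/300
  (Y=0, U=1, W=0, Z=2, X=2) weight 1/300
  (Y=0, U=1, W=1, Z=1, X=0) weight 1/600
  (Y=0, U=1, W=1, Z=1, X=1) weight 1/600
  (Y=0, U=1, W=1, Z=3, X=0) weight 1/600
  … 99 more
Group by Z:
  weight(Z=0) = 169/1350
  weight(Z=1) = 23/216
  weight(Z=2) = 169/1350
  weight(Z=3) = 161/1800
Total weight = 169/1350 + 23/216 + 169/1350 + 161/1800 = 241/540
P(Z=0 | obs) = 169/1350 / 241/540 = 338/1205
P(Z=1 | obs) = 23/216 / 241/540 = 115/482
P(Z=2 | obs) = 169/1350 / 241/540 = 338/1205
P(Z=3 | obs) = 161/1800 / 241/540 = 483/2410

P(Z=0) = 338/1205, P(Z=1) = 115/482, P(Z=2) = 338/1205, P(Z=3) = 483/2410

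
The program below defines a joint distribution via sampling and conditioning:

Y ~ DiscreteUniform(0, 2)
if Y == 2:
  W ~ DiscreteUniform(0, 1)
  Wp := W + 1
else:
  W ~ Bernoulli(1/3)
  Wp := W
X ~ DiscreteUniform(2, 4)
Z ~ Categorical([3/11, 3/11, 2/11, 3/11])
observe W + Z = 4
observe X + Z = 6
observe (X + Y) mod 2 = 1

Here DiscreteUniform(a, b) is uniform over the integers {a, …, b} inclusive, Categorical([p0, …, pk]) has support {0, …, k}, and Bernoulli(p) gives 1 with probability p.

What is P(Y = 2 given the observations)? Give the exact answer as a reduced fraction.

P(Y = 2 | obs) = 3/5

Enumerate traces; 2 have nonzero weight after conditioning:
  (Y=0, W=1, X=3, Z=3) weight 1/99
  (Y=2, W=1, X=3, Z=3) weight 1/66
Group by Y:
  weight(Y=0) = 1/99
  weight(Y=2) = 1/66
Total weight = 1/99 + 1/66 = 5/198
P(Y=0 | obs) = 1/99 / 5/198 = 2/5
P(Y=2 | obs) = 1/66 / 5/198 = 3/5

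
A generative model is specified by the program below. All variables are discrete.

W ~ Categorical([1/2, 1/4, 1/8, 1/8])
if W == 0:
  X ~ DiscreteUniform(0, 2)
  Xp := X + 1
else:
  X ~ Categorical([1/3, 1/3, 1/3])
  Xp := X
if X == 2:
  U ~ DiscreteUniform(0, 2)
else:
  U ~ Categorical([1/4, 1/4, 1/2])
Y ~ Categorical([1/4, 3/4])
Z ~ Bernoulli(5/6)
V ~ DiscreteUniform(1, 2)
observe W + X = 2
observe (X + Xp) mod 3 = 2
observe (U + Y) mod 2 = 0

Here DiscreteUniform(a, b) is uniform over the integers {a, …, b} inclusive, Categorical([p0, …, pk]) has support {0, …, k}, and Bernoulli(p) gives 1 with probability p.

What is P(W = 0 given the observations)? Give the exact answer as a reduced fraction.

Enumerate traces; 24 have nonzero weight after conditioning:
  (W=0, X=2, U=0, Y=0, Z=0, V=1) weight 1/864
  (W=0, X=2, U=0, Y=0, Z=0, V=2) weight 1/864
  (W=0, X=2, U=0, Y=0, Z=1, V=1) weight 5/864
  (W=0, X=2, U=0, Y=0, Z=1, V=2) weight 5/864
  (W=0, X=2, U=1, Y=1, Z=0, V=1) weight 1/288
  (W=0, X=2, U=1, Y=1, Z=0, V=2) weight 1/288
  (W=0, X=2, U=1, Y=1, Z=1, V=1) weight 5/288
  (W=0, X=2, U=1, Y=1, Z=1, V=2) weight 5/288
  (W=1, X=1, U=0, Y=0, Z=0, V=1) weight 1/2304
  … 15 more
Group by W:
  weight(W=0) = 5/72
  weight(W=1) = 1/32
Total weight = 5/72 + 1/32 = 29/288
P(W=0 | obs) = 5/72 / 29/288 = 20/29
P(W=1 | obs) = 1/32 / 29/288 = 9/29

P(W = 0 | obs) = 20/29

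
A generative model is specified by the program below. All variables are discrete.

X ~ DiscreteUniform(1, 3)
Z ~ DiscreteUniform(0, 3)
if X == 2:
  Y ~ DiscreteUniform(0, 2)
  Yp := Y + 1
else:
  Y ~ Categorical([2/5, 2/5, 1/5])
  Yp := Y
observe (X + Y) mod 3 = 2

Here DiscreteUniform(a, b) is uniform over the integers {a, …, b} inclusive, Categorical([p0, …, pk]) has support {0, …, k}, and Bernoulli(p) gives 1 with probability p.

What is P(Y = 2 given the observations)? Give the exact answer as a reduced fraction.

Enumerate traces; 12 have nonzero weight after conditioning:
  (X=1, Z=0, Y=1) weight 1/30
  (X=1, Z=1, Y=1) weight 1/30
  (X=1, Z=2, Y=1) weight 1/30
  (X=1, Z=3, Y=1) weight 1/30
  (X=2, Z=0, Y=0) weight 1/36
  (X=2, Z=1, Y=0) weight 1/36
  (X=2, Z=2, Y=0) weight 1/36
  (X=2, Z=3, Y=0) weight 1/36
  (X=3, Z=0, Y=2) weight 1/60
  … 3 more
Group by Y:
  weight(Y=0) = 1/9
  weight(Y=1) = 2/15
  weight(Y=2) = 1/15
Total weight = 1/9 + 2/15 + 1/15 = 14/45
P(Y=0 | obs) = 1/9 / 14/45 = 5/14
P(Y=1 | obs) = 2/15 / 14/45 = 3/7
P(Y=2 | obs) = 1/15 / 14/45 = 3/14

P(Y = 2 | obs) = 3/14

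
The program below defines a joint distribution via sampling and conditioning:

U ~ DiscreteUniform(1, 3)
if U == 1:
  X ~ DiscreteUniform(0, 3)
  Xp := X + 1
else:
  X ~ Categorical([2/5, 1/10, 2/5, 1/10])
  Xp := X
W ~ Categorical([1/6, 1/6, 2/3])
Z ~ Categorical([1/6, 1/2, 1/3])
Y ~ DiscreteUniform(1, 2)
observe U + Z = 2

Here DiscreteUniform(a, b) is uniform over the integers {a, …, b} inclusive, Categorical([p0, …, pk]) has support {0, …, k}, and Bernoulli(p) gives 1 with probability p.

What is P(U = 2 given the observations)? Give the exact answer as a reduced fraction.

Enumerate traces; 48 have nonzero weight after conditioning:
  (U=1, X=0, W=0, Z=1, Y=1) weight 1/288
  (U=1, X=0, W=0, Z=1, Y=2) weight 1/288
  (U=1, X=0, W=1, Z=1, Y=1) weight 1/288
  (U=1, X=0, W=1, Z=1, Y=2) weight 1/288
  (U=1, X=0, W=2, Z=1, Y=1) weight 1/72
  (U=1, X=0, W=2, Z=1, Y=2) weight 1/72
  (U=1, X=1, W=0, Z=1, Y=1) weight 1/288
  (U=1, X=1, W=0, Z=1, Y=2) weight 1/288
  (U=2, X=0, W=0, Z=0, Y=1) weight 1/540
  … 39 more
Group by U:
  weight(U=1) = 1/6
  weight(U=2) = 1/18
Total weight = 1/6 + 1/18 = 2/9
P(U=1 | obs) = 1/6 / 2/9 = 3/4
P(U=2 | obs) = 1/18 / 2/9 = 1/4

P(U = 2 | obs) = 1/4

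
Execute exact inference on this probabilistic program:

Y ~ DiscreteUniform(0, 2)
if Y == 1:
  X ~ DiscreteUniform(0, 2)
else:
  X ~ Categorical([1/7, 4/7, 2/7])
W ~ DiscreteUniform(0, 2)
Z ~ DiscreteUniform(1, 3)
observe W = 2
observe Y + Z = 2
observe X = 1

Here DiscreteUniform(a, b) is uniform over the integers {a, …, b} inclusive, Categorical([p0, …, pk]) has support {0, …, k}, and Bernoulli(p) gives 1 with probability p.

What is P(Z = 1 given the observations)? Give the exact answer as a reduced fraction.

Enumerate traces; 2 have nonzero weight after conditioning:
  (Y=0, X=1, W=2, Z=2) weight 4/189
  (Y=1, X=1, W=2, Z=1) weight 1/81
Group by Z:
  weight(Z=1) = 1/81
  weight(Z=2) = 4/189
Total weight = 1/81 + 4/189 = 19/567
P(Z=1 | obs) = 1/81 / 19/567 = 7/19
P(Z=2 | obs) = 4/189 / 19/567 = 12/19

P(Z = 1 | obs) = 7/19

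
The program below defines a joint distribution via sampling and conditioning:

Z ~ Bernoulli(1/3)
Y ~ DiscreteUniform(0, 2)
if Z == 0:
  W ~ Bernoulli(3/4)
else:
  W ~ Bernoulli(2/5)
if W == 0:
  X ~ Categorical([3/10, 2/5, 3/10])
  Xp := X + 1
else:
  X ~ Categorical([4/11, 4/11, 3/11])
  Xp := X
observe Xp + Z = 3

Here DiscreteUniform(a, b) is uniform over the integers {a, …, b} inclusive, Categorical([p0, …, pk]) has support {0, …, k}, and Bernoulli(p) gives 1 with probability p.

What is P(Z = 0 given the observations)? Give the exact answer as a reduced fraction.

Enumerate traces; 9 have nonzero weight after conditioning:
  (Z=0, Y=0, W=0, X=2) weight 1/60
  (Z=0, Y=1, W=0, X=2) weight 1/60
  (Z=0, Y=2, W=0, X=2) weight 1/60
  (Z=1, Y=0, W=0, X=1) weight 2/75
  (Z=1, Y=0, W=1, X=2) weight 2/165
  (Z=1, Y=1, W=0, X=1) weight 2/75
  (Z=1, Y=1, W=1, X=2) weight 2/165
  (Z=1, Y=2, W=0, X=1) weight 2/75
  … 1 more
Group by Z:
  weight(Z=0) = 1/20
  weight(Z=1) = 32/275
Total weight = 1/20 + 32/275 = 183/1100
P(Z=0 | obs) = 1/20 / 183/1100 = 55/183
P(Z=1 | obs) = 32/275 / 183/1100 = 128/183

P(Z = 0 | obs) = 55/183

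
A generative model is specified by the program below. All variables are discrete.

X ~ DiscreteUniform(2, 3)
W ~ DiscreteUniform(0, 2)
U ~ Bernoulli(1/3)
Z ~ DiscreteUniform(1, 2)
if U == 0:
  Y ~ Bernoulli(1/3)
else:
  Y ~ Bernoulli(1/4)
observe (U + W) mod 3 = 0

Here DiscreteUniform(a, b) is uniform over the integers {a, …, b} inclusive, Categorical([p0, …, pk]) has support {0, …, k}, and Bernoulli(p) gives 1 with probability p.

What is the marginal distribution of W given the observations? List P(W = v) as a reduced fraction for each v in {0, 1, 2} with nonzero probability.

Enumerate traces; 16 have nonzero weight after conditioning:
  (X=2, W=0, U=0, Z=1, Y=0) weight 1/27
  (X=2, W=0, U=0, Z=1, Y=1) weight 1/54
  (X=2, W=0, U=0, Z=2, Y=0) weight 1/27
  (X=2, W=0, U=0, Z=2, Y=1) weight 1/54
  (X=2, W=2, U=1, Z=1, Y=0) weight 1/48
  (X=2, W=2, U=1, Z=1, Y=1) weight 1/144
  (X=2, W=2, U=1, Z=2, Y=0) weight 1/48
  (X=2, W=2, U=1, Z=2, Y=1) weight 1/144
  … 8 more
Group by W:
  weight(W=0) = 2/9
  weight(W=2) = 1/9
Total weight = 2/9 + 1/9 = 1/3
P(W=0 | obs) = 2/9 / 1/3 = 2/3
P(W=2 | obs) = 1/9 / 1/3 = 1/3

P(W=0) = 2/3, P(W=2) = 1/3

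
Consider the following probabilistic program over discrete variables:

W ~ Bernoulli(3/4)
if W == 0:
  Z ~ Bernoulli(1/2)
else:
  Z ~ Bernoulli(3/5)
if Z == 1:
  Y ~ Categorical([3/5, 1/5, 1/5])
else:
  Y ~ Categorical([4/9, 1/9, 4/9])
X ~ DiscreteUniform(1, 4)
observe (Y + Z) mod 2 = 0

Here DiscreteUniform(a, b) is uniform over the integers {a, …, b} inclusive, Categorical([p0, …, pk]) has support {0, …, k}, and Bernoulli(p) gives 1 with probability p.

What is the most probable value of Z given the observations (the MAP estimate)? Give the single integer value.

Enumerate traces; 24 have nonzero weight after conditioning:
  (W=0, Z=0, Y=0, X=1) weight 1/72
  (W=0, Z=0, Y=0, X=2) weight 1/72
  (W=0, Z=0, Y=0, X=3) weight 1/72
  (W=0, Z=0, Y=0, X=4) weight 1/72
  (W=0, Z=0, Y=2, X=1) weight 1/72
  (W=0, Z=0, Y=2, X=2) weight 1/72
  (W=0, Z=0, Y=2, X=3) weight 1/72
  (W=0, Z=0, Y=2, X=4) weight 1/72
  (W=0, Z=1, Y=1, X=1) weight 1/160
  … 15 more
Group by Z:
  weight(Z=0) = 17/45
  weight(Z=1) = 23/200
Total weight = 17/45 + 23/200 = 887/1800
P(Z=0 | obs) = 17/45 / 887/1800 = 680/887
P(Z=1 | obs) = 23/200 / 887/1800 = 207/887
argmax = 0

argmax_v P(Z = v | obs) = 0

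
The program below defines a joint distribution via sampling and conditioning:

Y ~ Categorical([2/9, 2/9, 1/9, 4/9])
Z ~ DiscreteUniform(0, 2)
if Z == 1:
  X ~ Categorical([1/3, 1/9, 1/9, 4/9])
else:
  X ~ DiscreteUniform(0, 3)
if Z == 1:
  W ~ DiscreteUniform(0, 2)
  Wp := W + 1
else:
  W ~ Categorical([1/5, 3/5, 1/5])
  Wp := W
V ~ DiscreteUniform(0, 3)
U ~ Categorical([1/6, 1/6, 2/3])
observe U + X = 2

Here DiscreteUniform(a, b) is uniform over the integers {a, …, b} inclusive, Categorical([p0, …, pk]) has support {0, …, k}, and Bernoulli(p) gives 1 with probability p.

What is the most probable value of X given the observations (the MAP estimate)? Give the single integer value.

argmax_v P(X = v | obs) = 0

Enumerate traces; 432 have nonzero weight after conditioning:
  (Y=0, Z=0, X=0, W=0, V=0, U=2) weight 1/1620
  (Y=0, Z=0, X=0, W=0, V=1, U=2) weight 1/1620
  (Y=0, Z=0, X=0, W=0, V=2, U=2) weight 1/1620
  (Y=0, Z=0, X=0, W=0, V=3, U=2) weight 1/1620
  (Y=0, Z=0, X=0, W=1, V=0, U=2) weight 1/540
  (Y=0, Z=0, X=0, W=1, V=1, U=2) weight 1/540
  (Y=0, Z=0, X=0, W=1, V=2, U=2) weight 1/540
  (Y=0, Z=0, X=0, W=1, V=3, U=2) weight 1/540
  (Y=0, Z=0, X=1, W=0, V=0, U=1) weight 1/6480
  (Y=0, Z=0, X=2, W=0, V=0, U=0) weight 1/6480
  … 422 more
Group by X:
  weight(X=0) = 5/27
  weight(X=1) = 11/324
  weight(X=2) = 11/324
Total weight = 5/27 + 11/324 + 11/324 = 41/162
P(X=0 | obs) = 5/27 / 41/162 = 30/41
P(X=1 | obs) = 11/324 / 41/162 = 11/82
P(X=2 | obs) = 11/324 / 41/162 = 11/82
argmax = 0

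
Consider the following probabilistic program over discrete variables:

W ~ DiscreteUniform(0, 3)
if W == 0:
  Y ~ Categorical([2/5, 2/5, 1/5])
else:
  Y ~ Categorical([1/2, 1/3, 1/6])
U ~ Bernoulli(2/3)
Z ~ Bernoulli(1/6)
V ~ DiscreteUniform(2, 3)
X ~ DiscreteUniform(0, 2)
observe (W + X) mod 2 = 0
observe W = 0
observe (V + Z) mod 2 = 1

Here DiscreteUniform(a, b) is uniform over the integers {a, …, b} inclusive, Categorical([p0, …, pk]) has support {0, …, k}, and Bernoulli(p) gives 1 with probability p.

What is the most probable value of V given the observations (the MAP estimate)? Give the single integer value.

argmax_v P(V = v | obs) = 3

Enumerate traces; 24 have nonzero weight after conditioning:
  (W=0, Y=0, U=0, Z=0, V=3, X=0) weight 1/216
  (W=0, Y=0, U=0, Z=0, V=3, X=2) weight 1/216
  (W=0, Y=0, U=0, Z=1, V=2, X=0) weight 1/1080
  (W=0, Y=0, U=0, Z=1, V=2, X=2) weight 1/1080
  (W=0, Y=0, U=1, Z=0, V=3, X=0) weight 1/108
  (W=0, Y=0, U=1, Z=0, V=3, X=2) weight 1/108
  (W=0, Y=0, U=1, Z=1, V=2, X=0) weight 1/540
  (W=0, Y=0, U=1, Z=1, V=2, X=2) weight 1/540
  … 16 more
Group by V:
  weight(V=2) = 1/72
  weight(V=3) = 5/72
Total weight = 1/72 + 5/72 = 1/12
P(V=2 | obs) = 1/72 / 1/12 = 1/6
P(V=3 | obs) = 5/72 / 1/12 = 5/6
argmax = 3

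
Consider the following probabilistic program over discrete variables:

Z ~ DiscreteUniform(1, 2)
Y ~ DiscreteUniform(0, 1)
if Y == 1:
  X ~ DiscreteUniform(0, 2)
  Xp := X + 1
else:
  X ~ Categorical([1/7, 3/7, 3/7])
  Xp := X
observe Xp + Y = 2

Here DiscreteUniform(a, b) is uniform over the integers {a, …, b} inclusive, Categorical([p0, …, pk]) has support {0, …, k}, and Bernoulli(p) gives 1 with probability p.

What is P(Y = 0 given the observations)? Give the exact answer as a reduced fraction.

Enumerate traces; 4 have nonzero weight after conditioning:
  (Z=1, Y=0, X=2) weight 3/28
  (Z=1, Y=1, X=0) weight 1/12
  (Z=2, Y=0, X=2) weight 3/28
  (Z=2, Y=1, X=0) weight 1/12
Group by Y:
  weight(Y=0) = 3/14
  weight(Y=1) = 1/6
Total weight = 3/14 + 1/6 = 8/21
P(Y=0 | obs) = 3/14 / 8/21 = 9/16
P(Y=1 | obs) = 1/6 / 8/21 = 7/16

P(Y = 0 | obs) = 9/16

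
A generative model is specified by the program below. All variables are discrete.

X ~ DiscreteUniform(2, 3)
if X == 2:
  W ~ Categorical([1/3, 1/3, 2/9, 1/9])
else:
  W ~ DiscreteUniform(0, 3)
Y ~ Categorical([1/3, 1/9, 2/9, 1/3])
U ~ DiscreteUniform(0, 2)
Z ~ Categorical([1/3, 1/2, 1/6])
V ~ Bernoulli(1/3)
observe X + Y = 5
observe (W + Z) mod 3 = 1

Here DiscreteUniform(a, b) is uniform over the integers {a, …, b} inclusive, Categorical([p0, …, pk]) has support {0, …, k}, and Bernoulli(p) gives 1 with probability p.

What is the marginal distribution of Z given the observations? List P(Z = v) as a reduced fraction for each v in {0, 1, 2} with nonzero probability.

Enumerate traces; 48 have nonzero weight after conditioning:
  (X=2, W=0, Y=3, U=0, Z=1, V=0) weight 1/162
  (X=2, W=0, Y=3, U=0, Z=1, V=1) weight 1/324
  (X=2, W=0, Y=3, U=1, Z=1, V=0) weight 1/162
  (X=2, W=0, Y=3, U=1, Z=1, V=1) weight 1/324
  (X=2, W=0, Y=3, U=2, Z=1, V=0) weight 1/162
  (X=2, W=0, Y=3, U=2, Z=1, V=1) weight 1/324
  (X=2, W=1, Y=3, U=0, Z=0, V=0) weight 1/243
  (X=2, W=1, Y=3, U=0, Z=0, V=1) weight 1/486
  (X=2, W=2, Y=3, U=0, Z=2, V=0) weight 1/729
  … 39 more
Group by Z:
  weight(Z=0) = 1/36
  weight(Z=1) = 7/108
  weight(Z=2) = 7/648
Total weight = 1/36 + 7/108 + 7/648 = 67/648
P(Z=0 | obs) = 1/36 / 67/648 = 18/67
P(Z=1 | obs) = 7/108 / 67/648 = 42/67
P(Z=2 | obs) = 7/648 / 67/648 = 7/67

P(Z=0) = 18/67, P(Z=1) = 42/67, P(Z=2) = 7/67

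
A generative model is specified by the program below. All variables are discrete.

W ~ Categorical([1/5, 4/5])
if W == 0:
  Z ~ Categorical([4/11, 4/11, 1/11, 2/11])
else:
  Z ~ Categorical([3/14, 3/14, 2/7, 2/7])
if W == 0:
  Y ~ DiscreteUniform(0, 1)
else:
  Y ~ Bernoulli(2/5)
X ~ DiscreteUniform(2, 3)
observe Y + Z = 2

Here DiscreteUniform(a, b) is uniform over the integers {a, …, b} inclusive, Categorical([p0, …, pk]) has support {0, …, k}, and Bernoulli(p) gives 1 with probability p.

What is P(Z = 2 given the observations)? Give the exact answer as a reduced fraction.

P(Z = 2 | obs) = 563/967

Enumerate traces; 8 have nonzero weight after conditioning:
  (W=0, Z=1, Y=1, X=2) weight 1/55
  (W=0, Z=1, Y=1, X=3) weight 1/55
  (W=0, Z=2, Y=0, X=2) weight 1/220
  (W=0, Z=2, Y=0, X=3) weight 1/220
  (W=1, Z=1, Y=1, X=2) weight 6/175
  (W=1, Z=1, Y=1, X=3) weight 6/175
  (W=1, Z=2, Y=0, X=2) weight 12/175
  (W=1, Z=2, Y=0, X=3) weight 12/175
Group by Z:
  weight(Z=1) = 202/1925
  weight(Z=2) = 563/3850
Total weight = 202/1925 + 563/3850 = 967/3850
P(Z=1 | obs) = 202/1925 / 967/3850 = 404/967
P(Z=2 | obs) = 563/3850 / 967/3850 = 563/967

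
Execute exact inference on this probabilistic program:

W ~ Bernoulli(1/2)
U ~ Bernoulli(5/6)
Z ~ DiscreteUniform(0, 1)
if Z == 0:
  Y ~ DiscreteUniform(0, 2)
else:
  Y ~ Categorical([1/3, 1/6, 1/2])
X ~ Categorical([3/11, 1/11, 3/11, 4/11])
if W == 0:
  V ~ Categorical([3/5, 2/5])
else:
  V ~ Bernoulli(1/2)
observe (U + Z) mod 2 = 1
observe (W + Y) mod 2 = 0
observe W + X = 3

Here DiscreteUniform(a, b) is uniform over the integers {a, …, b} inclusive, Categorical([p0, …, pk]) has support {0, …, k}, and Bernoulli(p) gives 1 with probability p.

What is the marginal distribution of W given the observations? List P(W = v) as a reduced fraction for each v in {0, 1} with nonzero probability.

Enumerate traces; 12 have nonzero weight after conditioning:
  (W=0, U=0, Z=1, Y=0, X=3, V=0) weight 1/330
  (W=0, U=0, Z=1, Y=0, X=3, V=1) weight 1/495
  (W=0, U=0, Z=1, Y=2, X=3, V=0) weight 1/220
  (W=0, U=0, Z=1, Y=2, X=3, V=1) weight 1/330
  (W=0, U=1, Z=0, Y=0, X=3, V=0) weight 1/66
  (W=0, U=1, Z=0, Y=0, X=3, V=1) weight 1/99
  (W=0, U=1, Z=0, Y=2, X=3, V=0) weight 1/66
  (W=0, U=1, Z=0, Y=2, X=3, V=1) weight 1/99
  (W=1, U=0, Z=1, Y=1, X=2, V=0) weight 1/1056
  … 3 more
Group by W:
  weight(W=0) = 25/396
  weight(W=1) = 1/48
Total weight = 25/396 + 1/48 = 133/1584
P(W=0 | obs) = 25/396 / 133/1584 = 100/133
P(W=1 | obs) = 1/48 / 133/1584 = 33/133

P(W=0) = 100/133, P(W=1) = 33/133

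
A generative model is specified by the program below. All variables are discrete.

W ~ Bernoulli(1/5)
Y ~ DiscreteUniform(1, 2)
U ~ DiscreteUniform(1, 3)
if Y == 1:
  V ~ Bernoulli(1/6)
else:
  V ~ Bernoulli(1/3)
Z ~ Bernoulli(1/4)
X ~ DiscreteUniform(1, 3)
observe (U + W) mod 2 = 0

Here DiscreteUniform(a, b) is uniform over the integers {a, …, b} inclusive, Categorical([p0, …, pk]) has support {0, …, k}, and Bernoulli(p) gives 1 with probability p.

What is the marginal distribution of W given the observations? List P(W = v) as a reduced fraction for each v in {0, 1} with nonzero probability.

Enumerate traces; 72 have nonzero weight after conditioning:
  (W=0, Y=1, U=2, V=0, Z=0, X=1) weight 1/36
  (W=0, Y=1, U=2, V=0, Z=0, X=2) weight 1/36
  (W=0, Y=1, U=2, V=0, Z=0, X=3) weight 1/36
  (W=0, Y=1, U=2, V=0, Z=1, X=1) weight 1/108
  (W=0, Y=1, U=2, V=0, Z=1, X=2) weight 1/108
  (W=0, Y=1, U=2, V=0, Z=1, X=3) weight 1/108
  (W=0, Y=1, U=2, V=1, Z=0, X=1) weight 1/180
  (W=0, Y=1, U=2, V=1, Z=0, X=2) weight 1/180
  (W=1, Y=1, U=1, V=0, Z=0, X=1) weight 1/144
  … 63 more
Group by W:
  weight(W=0) = 4/15
  weight(W=1) = 2/15
Total weight = 4/15 + 2/15 = 2/5
P(W=0 | obs) = 4/15 / 2/5 = 2/3
P(W=1 | obs) = 2/15 / 2/5 = 1/3

P(W=0) = 2/3, P(W=1) = 1/3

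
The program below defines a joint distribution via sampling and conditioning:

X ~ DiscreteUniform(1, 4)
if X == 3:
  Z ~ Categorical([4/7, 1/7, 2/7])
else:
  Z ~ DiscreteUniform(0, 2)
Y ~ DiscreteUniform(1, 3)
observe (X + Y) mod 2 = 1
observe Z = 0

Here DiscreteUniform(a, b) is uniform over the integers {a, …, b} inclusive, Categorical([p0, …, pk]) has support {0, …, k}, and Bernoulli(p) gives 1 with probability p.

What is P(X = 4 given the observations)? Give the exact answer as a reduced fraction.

Enumerate traces; 6 have nonzero weight after conditioning:
  (X=1, Z=0, Y=2) weight 1/36
  (X=2, Z=0, Y=1) weight 1/36
  (X=2, Z=0, Y=3) weight 1/36
  (X=3, Z=0, Y=2) weight 1/21
  (X=4, Z=0, Y=1) weight 1/36
  (X=4, Z=0, Y=3) weight 1/36
Group by X:
  weight(X=1) = 1/36
  weight(X=2) = 1/18
  weight(X=3) = 1/21
  weight(X=4) = 1/18
Total weight = 1/36 + 1/18 + 1/21 + 1/18 = 47/252
P(X=1 | obs) = 1/36 / 47/252 = 7/47
P(X=2 | obs) = 1/18 / 47/252 = 14/47
P(X=3 | obs) = 1/21 / 47/252 = 12/47
P(X=4 | obs) = 1/18 / 47/252 = 14/47

P(X = 4 | obs) = 14/47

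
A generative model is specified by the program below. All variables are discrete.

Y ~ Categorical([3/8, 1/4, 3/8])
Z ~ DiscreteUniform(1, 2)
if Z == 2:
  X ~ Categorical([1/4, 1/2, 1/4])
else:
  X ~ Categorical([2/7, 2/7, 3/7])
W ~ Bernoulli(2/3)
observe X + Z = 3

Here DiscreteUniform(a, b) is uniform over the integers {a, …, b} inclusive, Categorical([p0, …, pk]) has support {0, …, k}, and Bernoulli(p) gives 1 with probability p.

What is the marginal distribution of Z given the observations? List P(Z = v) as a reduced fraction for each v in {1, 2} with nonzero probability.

Enumerate traces; 12 have nonzero weight after conditioning:
  (Y=0, Z=1, X=2, W=0) weight 3/112
  (Y=0, Z=1, X=2, W=1) weight 3/56
  (Y=0, Z=2, X=1, W=0) weight 1/32
  (Y=0, Z=2, X=1, W=1) weight 1/16
  (Y=1, Z=1, X=2, W=0) weight 1/56
  (Y=1, Z=1, X=2, W=1) weight 1/28
  (Y=1, Z=2, X=1, W=0) weight 1/48
  (Y=1, Z=2, X=1, W=1) weight 1/24
  … 4 more
Group by Z:
  weight(Z=1) = 3/14
  weight(Z=2) = 1/4
Total weight = 3/14 + 1/4 = 13/28
P(Z=1 | obs) = 3/14 / 13/28 = 6/13
P(Z=2 | obs) = 1/4 / 13/28 = 7/13

P(Z=1) = 6/13, P(Z=2) = 7/13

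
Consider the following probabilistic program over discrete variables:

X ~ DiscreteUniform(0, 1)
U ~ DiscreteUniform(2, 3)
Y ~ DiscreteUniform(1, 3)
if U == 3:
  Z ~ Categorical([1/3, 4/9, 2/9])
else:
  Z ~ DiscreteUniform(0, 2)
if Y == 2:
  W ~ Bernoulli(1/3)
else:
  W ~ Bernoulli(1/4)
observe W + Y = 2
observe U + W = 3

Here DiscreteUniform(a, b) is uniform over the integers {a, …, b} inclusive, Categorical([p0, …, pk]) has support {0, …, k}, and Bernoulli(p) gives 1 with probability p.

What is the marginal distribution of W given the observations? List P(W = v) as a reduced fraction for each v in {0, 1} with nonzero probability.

Enumerate traces; 12 have nonzero weight after conditioning:
  (X=0, U=2, Y=1, Z=0, W=1) weight 1/144
  (X=0, U=2, Y=1, Z=1, W=1) weight 1/144
  (X=0, U=2, Y=1, Z=2, W=1) weight 1/144
  (X=0, U=3, Y=2, Z=0, W=0) weight 1/54
  (X=0, U=3, Y=2, Z=1, W=0) weight 2/81
  (X=0, U=3, Y=2, Z=2, W=0) weight 1/81
  (X=1, U=2, Y=1, Z=0, W=1) weight 1/144
  (X=1, U=2, Y=1, Z=1, W=1) weight 1/144
  … 4 more
Group by W:
  weight(W=0) = 1/9
  weight(W=1) = 1/24
Total weight = 1/9 + 1/24 = 11/72
P(W=0 | obs) = 1/9 / 11/72 = 8/11
P(W=1 | obs) = 1/24 / 11/72 = 3/11

P(W=0) = 8/11, P(W=1) = 3/11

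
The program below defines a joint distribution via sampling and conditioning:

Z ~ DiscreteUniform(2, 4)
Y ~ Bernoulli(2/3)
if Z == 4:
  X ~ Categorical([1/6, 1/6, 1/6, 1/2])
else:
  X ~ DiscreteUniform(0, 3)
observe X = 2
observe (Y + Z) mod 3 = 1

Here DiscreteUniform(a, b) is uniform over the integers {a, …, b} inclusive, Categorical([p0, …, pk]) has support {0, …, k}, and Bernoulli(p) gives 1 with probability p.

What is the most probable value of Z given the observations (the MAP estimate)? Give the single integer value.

Enumerate traces; 2 have nonzero weight after conditioning:
  (Z=3, Y=1, X=2) weight 1/18
  (Z=4, Y=0, X=2) weight 1/54
Group by Z:
  weight(Z=3) = 1/18
  weight(Z=4) = 1/54
Total weight = 1/18 + 1/54 = 2/27
P(Z=3 | obs) = 1/18 / 2/27 = 3/4
P(Z=4 | obs) = 1/54 / 2/27 = 1/4
argmax = 3

argmax_v P(Z = v | obs) = 3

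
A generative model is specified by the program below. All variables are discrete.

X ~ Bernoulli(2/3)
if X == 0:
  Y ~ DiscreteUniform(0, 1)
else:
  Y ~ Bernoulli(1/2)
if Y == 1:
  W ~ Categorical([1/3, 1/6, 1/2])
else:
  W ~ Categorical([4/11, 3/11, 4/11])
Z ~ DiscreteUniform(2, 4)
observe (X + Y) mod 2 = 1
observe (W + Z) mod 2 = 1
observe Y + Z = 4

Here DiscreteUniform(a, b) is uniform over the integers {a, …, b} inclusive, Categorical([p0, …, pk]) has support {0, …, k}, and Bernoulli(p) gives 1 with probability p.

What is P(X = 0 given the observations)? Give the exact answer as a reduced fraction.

P(X = 0 | obs) = 55/91

Enumerate traces; 3 have nonzero weight after conditioning:
  (X=0, Y=1, W=0, Z=3) weight 1/54
  (X=0, Y=1, W=2, Z=3) weight 1/36
  (X=1, Y=0, W=1, Z=4) weight 1/33
Group by X:
  weight(X=0) = 5/108
  weight(X=1) = 1/33
Total weight = 5/108 + 1/33 = 91/1188
P(X=0 | obs) = 5/108 / 91/1188 = 55/91
P(X=1 | obs) = 1/33 / 91/1188 = 36/91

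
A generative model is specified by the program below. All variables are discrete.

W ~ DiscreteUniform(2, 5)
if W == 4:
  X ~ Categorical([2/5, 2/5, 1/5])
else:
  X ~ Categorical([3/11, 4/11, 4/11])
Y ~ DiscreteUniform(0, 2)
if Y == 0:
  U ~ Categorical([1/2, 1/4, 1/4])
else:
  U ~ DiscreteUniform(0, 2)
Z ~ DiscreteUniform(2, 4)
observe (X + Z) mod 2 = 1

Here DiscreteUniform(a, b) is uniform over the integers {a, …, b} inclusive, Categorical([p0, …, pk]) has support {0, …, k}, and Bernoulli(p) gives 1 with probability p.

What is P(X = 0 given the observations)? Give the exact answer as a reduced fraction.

Enumerate traces; 144 have nonzero weight after conditioning:
  (W=2, X=0, Y=0, U=0, Z=3) weight 1/264
  (W=2, X=0, Y=0, U=1, Z=3) weight 1/528
  (W=2, X=0, Y=0, U=2, Z=3) weight 1/528
  (W=2, X=0, Y=1, U=0, Z=3) weight 1/396
  (W=2, X=0, Y=1, U=1, Z=3) weight 1/396
  (W=2, X=0, Y=1, U=2, Z=3) weight 1/396
  (W=2, X=0, Y=2, U=0, Z=3) weight 1/396
  (W=2, X=0, Y=2, U=1, Z=3) weight 1/396
  (W=2, X=1, Y=0, U=0, Z=2) weight 1/198
  (W=2, X=2, Y=0, U=0, Z=3) weight 1/198
  … 134 more
Group by X:
  weight(X=0) = 67/660
  weight(X=1) = 41/165
  weight(X=2) = 71/660
Total weight = 67/660 + 41/165 + 71/660 = 151/330
P(X=0 | obs) = 67/660 / 151/330 = 67/302
P(X=1 | obs) = 41/165 / 151/330 = 82/151
P(X=2 | obs) = 71/660 / 151/330 = 71/302

P(X = 0 | obs) = 67/302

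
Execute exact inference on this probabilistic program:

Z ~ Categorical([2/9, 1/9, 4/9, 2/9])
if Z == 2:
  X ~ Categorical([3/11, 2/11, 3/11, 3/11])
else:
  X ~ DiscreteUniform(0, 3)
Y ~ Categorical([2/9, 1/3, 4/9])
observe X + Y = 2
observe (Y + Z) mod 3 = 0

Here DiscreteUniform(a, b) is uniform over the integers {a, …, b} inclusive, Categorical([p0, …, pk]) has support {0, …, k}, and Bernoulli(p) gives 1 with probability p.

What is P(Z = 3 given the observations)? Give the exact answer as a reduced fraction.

P(Z = 3 | obs) = 11/57

Enumerate traces; 4 have nonzero weight after conditioning:
  (Z=0, X=2, Y=0) weight 1/81
  (Z=1, X=0, Y=2) weight 1/81
  (Z=2, X=1, Y=1) weight 8/297
  (Z=3, X=2, Y=0) weight 1/81
Group by Z:
  weight(Z=0) = 1/81
  weight(Z=1) = 1/81
  weight(Z=2) = 8/297
  weight(Z=3) = 1/81
Total weight = 1/81 + 1/81 + 8/297 + 1/81 = 19/297
P(Z=0 | obs) = 1/81 / 19/297 = 11/57
P(Z=1 | obs) = 1/81 / 19/297 = 11/57
P(Z=2 | obs) = 8/297 / 19/297 = 8/19
P(Z=3 | obs) = 1/81 / 19/297 = 11/57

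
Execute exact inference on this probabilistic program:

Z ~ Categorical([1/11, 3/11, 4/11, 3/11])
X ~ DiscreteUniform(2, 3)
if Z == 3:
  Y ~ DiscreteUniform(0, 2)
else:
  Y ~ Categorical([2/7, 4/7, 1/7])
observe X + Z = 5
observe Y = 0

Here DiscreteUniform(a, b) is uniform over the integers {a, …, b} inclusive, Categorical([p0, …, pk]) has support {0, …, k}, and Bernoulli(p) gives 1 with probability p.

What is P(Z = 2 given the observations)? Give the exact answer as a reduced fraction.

Enumerate traces; 2 have nonzero weight after conditioning:
  (Z=2, X=3, Y=0) weight 4/77
  (Z=3, X=2, Y=0) weight 1/22
Group by Z:
  weight(Z=2) = 4/77
  weight(Z=3) = 1/22
Total weight = 4/77 + 1/22 = 15/154
P(Z=2 | obs) = 4/77 / 15/154 = 8/15
P(Z=3 | obs) = 1/22 / 15/154 = 7/15

P(Z = 2 | obs) = 8/15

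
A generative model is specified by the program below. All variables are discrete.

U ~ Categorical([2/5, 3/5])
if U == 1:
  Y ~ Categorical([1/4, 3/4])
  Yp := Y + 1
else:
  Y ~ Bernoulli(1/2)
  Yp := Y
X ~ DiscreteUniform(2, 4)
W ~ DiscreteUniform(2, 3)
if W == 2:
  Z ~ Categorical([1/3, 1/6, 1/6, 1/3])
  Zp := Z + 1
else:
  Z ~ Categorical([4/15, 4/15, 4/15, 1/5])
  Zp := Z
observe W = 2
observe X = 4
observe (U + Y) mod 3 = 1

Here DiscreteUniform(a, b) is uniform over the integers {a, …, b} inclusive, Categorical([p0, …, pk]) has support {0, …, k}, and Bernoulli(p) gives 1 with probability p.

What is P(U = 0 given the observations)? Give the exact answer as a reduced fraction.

P(U = 0 | obs) = 4/7

Enumerate traces; 8 have nonzero weight after conditioning:
  (U=0, Y=1, X=4, W=2, Z=0) weight 1/90
  (U=0, Y=1, X=4, W=2, Z=1) weight 1/180
  (U=0, Y=1, X=4, W=2, Z=2) weight 1/180
  (U=0, Y=1, X=4, W=2, Z=3) weight 1/90
  (U=1, Y=0, X=4, W=2, Z=0) weight 1/120
  (U=1, Y=0, X=4, W=2, Z=1) weight 1/240
  (U=1, Y=0, X=4, W=2, Z=2) weight 1/240
  (U=1, Y=0, X=4, W=2, Z=3) weight 1/120
Group by U:
  weight(U=0) = 1/30
  weight(U=1) = 1/40
Total weight = 1/30 + 1/40 = 7/120
P(U=0 | obs) = 1/30 / 7/120 = 4/7
P(U=1 | obs) = 1/40 / 7/120 = 3/7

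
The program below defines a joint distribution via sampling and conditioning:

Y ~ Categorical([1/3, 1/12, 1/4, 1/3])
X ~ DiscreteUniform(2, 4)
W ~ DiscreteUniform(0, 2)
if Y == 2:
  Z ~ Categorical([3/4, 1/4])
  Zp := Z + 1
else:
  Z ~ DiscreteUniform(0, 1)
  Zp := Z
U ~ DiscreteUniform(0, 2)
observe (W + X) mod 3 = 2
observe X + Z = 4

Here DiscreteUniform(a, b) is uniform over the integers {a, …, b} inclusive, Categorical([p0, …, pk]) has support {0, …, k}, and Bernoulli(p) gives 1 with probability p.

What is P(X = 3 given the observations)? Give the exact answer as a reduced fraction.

P(X = 3 | obs) = 7/16

Enumerate traces; 24 have nonzero weight after conditioning:
  (Y=0, X=3, W=2, Z=1, U=0) weight 1/162
  (Y=0, X=3, W=2, Z=1, U=1) weight 1/162
  (Y=0, X=3, W=2, Z=1, U=2) weight 1/162
  (Y=0, X=4, W=1, Z=0, U=0) weight 1/162
  (Y=0, X=4, W=1, Z=0, U=1) weight 1/162
  (Y=0, X=4, W=1, Z=0, U=2) weight 1/162
  (Y=1, X=3, W=2, Z=1, U=0) weight 1/648
  (Y=1, X=3, W=2, Z=1, U=1) weight 1/648
  … 16 more
Group by X:
  weight(X=3) = 7/144
  weight(X=4) = 1/16
Total weight = 7/144 + 1/16 = 1/9
P(X=3 | obs) = 7/144 / 1/9 = 7/16
P(X=4 | obs) = 1/16 / 1/9 = 9/16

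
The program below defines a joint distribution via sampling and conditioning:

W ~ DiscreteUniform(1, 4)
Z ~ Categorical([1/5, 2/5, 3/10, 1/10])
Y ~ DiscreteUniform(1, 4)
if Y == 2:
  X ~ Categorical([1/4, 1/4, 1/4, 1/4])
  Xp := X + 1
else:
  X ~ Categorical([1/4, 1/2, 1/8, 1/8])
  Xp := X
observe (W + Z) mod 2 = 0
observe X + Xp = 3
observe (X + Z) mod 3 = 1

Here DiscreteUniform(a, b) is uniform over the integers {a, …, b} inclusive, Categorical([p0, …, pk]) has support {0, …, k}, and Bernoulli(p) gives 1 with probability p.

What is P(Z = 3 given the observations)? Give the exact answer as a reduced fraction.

P(Z = 3 | obs) = 1/3

Enumerate traces; 4 have nonzero weight after conditioning:
  (W=1, Z=3, Y=2, X=1) weight 1/640
  (W=2, Z=0, Y=2, X=1) weight 1/320
  (W=3, Z=3, Y=2, X=1) weight 1/640
  (W=4, Z=0, Y=2, X=1) weight 1/320
Group by Z:
  weight(Z=0) = 1/160
  weight(Z=3) = 1/320
Total weight = 1/160 + 1/320 = 3/320
P(Z=0 | obs) = 1/160 / 3/320 = 2/3
P(Z=3 | obs) = 1/320 / 3/320 = 1/3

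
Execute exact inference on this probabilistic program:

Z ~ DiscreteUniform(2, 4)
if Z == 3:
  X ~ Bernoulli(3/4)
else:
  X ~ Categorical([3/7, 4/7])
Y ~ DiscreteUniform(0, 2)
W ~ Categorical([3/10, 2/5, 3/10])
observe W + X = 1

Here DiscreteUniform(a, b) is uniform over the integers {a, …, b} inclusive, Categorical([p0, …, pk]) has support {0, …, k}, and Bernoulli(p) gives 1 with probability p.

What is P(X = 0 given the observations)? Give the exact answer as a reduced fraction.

Enumerate traces; 18 have nonzero weight after conditioning:
  (Z=2, X=0, Y=0, W=1) weight 2/105
  (Z=2, X=0, Y=1, W=1) weight 2/105
  (Z=2, X=0, Y=2, W=1) weight 2/105
  (Z=2, X=1, Y=0, W=0) weight 2/105
  (Z=2, X=1, Y=1, W=0) weight 2/105
  (Z=2, X=1, Y=2, W=0) weight 2/105
  (Z=3, X=0, Y=0, W=1) weight 1/90
  (Z=3, X=0, Y=1, W=1) weight 1/90
  … 10 more
Group by X:
  weight(X=0) = 31/210
  weight(X=1) = 53/280
Total weight = 31/210 + 53/280 = 283/840
P(X=0 | obs) = 31/210 / 283/840 = 124/283
P(X=1 | obs) = 53/280 / 283/840 = 159/283

P(X = 0 | obs) = 124/283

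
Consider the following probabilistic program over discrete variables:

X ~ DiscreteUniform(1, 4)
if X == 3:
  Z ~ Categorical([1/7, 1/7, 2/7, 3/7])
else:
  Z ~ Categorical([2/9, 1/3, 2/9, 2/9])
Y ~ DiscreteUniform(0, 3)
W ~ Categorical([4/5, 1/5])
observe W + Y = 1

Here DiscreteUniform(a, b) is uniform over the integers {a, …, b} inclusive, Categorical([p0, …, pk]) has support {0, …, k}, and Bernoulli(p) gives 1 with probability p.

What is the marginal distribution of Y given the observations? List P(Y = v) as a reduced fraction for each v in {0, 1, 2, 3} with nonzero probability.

Enumerate traces; 32 have nonzero weight after conditioning:
  (X=1, Z=0, Y=0, W=1) weight 1/360
  (X=1, Z=0, Y=1, W=0) weight 1/90
  (X=1, Z=1, Y=0, W=1) weight 1/240
  (X=1, Z=1, Y=1, W=0) weight 1/60
  (X=1, Z=2, Y=0, W=1) weight 1/360
  (X=1, Z=2, Y=1, W=0) weight 1/90
  (X=1, Z=3, Y=0, W=1) weight 1/360
  (X=1, Z=3, Y=1, W=0) weight 1/90
  … 24 more
Group by Y:
  weight(Y=0) = 1/20
  weight(Y=1) = 1/5
Total weight = 1/20 + 1/5 = 1/4
P(Y=0 | obs) = 1/20 / 1/4 = 1/5
P(Y=1 | obs) = 1/5 / 1/4 = 4/5

P(Y=0) = 1/5, P(Y=1) = 4/5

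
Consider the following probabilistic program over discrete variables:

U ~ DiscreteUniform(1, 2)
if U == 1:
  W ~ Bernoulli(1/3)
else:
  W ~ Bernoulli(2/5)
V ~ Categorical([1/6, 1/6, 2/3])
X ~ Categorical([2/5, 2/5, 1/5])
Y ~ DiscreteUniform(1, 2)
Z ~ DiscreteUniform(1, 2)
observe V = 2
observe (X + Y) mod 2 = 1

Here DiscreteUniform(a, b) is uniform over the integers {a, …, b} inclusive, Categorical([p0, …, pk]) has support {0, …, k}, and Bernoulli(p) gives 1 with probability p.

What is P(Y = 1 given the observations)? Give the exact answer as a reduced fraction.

P(Y = 1 | obs) = 3/5

Enumerate traces; 24 have nonzero weight after conditioning:
  (U=1, W=0, V=2, X=0, Y=1, Z=1) weight 1/45
  (U=1, W=0, V=2, X=0, Y=1, Z=2) weight 1/45
  (U=1, W=0, V=2, X=1, Y=2, Z=1) weight 1/45
  (U=1, W=0, V=2, X=1, Y=2, Z=2) weight 1/45
  (U=1, W=0, V=2, X=2, Y=1, Z=1) weight 1/90
  (U=1, W=0, V=2, X=2, Y=1, Z=2) weight 1/90
  (U=1, W=1, V=2, X=0, Y=1, Z=1) weight 1/90
  (U=1, W=1, V=2, X=0, Y=1, Z=2) weight 1/90
  … 16 more
Group by Y:
  weight(Y=1) = 1/5
  weight(Y=2) = 2/15
Total weight = 1/5 + 2/15 = 1/3
P(Y=1 | obs) = 1/5 / 1/3 = 3/5
P(Y=2 | obs) = 2/15 / 1/3 = 2/5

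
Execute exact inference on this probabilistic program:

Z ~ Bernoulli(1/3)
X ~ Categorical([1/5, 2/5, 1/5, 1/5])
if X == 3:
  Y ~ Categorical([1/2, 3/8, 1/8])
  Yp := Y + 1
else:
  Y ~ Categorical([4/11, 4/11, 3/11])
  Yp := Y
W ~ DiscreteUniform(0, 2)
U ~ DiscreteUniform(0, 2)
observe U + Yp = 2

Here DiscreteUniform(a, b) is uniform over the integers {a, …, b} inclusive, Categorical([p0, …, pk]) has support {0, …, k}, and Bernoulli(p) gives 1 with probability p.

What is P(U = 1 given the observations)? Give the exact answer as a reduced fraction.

Enumerate traces; 66 have nonzero weight after conditioning:
  (Z=0, X=0, Y=0, W=0, U=2) weight 8/1485
  (Z=0, X=0, Y=0, W=1, U=2) weight 8/1485
  (Z=0, X=0, Y=0, W=2, U=2) weight 8/1485
  (Z=0, X=0, Y=1, W=0, U=1) weight 8/1485
  (Z=0, X=0, Y=1, W=1, U=1) weight 8/1485
  (Z=0, X=0, Y=1, W=2, U=1) weight 8/1485
  (Z=0, X=0, Y=2, W=0, U=0) weight 2/495
  (Z=0, X=0, Y=2, W=1, U=0) weight 2/495
  … 58 more
Group by U:
  weight(U=0) = 43/440
  weight(U=1) = 43/330
  weight(U=2) = 16/165
Total weight = 43/440 + 43/330 + 16/165 = 13/40
P(U=0 | obs) = 43/440 / 13/40 = 43/143
P(U=1 | obs) = 43/330 / 13/40 = 172/429
P(U=2 | obs) = 16/165 / 13/40 = 128/429

P(U = 1 | obs) = 172/429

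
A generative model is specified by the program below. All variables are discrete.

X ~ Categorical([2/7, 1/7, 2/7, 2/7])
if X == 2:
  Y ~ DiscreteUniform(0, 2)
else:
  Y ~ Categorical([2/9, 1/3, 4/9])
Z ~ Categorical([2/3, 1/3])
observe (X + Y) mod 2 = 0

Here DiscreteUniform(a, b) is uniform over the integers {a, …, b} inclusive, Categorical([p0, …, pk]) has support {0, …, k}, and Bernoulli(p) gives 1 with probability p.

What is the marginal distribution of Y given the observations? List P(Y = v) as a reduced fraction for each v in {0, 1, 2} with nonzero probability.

Enumerate traces; 12 have nonzero weight after conditioning:
  (X=0, Y=0, Z=0) weight 8/189
  (X=0, Y=0, Z=1) weight 4/189
  (X=0, Y=2, Z=0) weight 16/189
  (X=0, Y=2, Z=1) weight 8/189
  (X=1, Y=1, Z=0) weight 2/63
  (X=1, Y=1, Z=1) weight 1/63
  (X=2, Y=0, Z=0) weight 4/63
  (X=2, Y=0, Z=1) weight 2/63
  … 4 more
Group by Y:
  weight(Y=0) = 10/63
  weight(Y=1) = 1/7
  weight(Y=2) = 2/9
Total weight = 10/63 + 1/7 + 2/9 = 11/21
P(Y=0 | obs) = 10/63 / 11/21 = 10/33
P(Y=1 | obs) = 1/7 / 11/21 = 3/11
P(Y=2 | obs) = 2/9 / 11/21 = 14/33

P(Y=0) = 10/33, P(Y=1) = 3/11, P(Y=2) = 14/33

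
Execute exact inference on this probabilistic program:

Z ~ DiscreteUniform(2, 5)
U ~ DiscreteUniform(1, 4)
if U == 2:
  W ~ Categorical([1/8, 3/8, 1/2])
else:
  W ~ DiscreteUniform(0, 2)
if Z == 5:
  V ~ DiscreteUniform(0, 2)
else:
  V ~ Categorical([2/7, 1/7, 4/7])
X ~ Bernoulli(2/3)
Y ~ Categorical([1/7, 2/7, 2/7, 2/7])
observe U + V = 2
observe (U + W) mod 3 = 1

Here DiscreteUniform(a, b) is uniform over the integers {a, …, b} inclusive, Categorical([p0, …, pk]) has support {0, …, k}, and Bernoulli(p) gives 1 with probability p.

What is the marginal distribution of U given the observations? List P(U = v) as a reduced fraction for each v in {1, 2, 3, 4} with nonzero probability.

Enumerate traces; 64 have nonzero weight after conditioning:
  (Z=2, U=1, W=0, V=1, X=0, Y=0) weight 1/7056
  (Z=2, U=1, W=0, V=1, X=0, Y=1) weight 1/3528
  (Z=2, U=1, W=0, V=1, X=0, Y=2) weight 1/3528
  (Z=2, U=1, W=0, V=1, X=0, Y=3) weight 1/3528
  (Z=2, U=1, W=0, V=1, X=1, Y=0) weight 1/3528
  (Z=2, U=1, W=0, V=1, X=1, Y=1) weight 1/1764
  (Z=2, U=1, W=0, V=1, X=1, Y=2) weight 1/1764
  (Z=2, U=1, W=0, V=1, X=1, Y=3) weight 1/1764
  (Z=2, U=2, W=2, V=0, X=0, Y=0) weight 1/2352
  … 55 more
Group by U:
  weight(U=1) = 1/63
  weight(U=2) = 25/672
Total weight = 1/63 + 25/672 = 107/2016
P(U=1 | obs) = 1/63 / 107/2016 = 32/107
P(U=2 | obs) = 25/672 / 107/2016 = 75/107

P(U=1) = 32/107, P(U=2) = 75/107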